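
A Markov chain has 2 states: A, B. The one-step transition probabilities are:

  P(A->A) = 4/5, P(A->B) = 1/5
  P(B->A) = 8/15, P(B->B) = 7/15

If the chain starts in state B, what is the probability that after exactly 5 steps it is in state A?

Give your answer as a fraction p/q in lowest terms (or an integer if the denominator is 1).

Computing P^5 by repeated multiplication:
P^1 =
  A: [4/5, 1/5]
  B: [8/15, 7/15]
P^2 =
  A: [56/75, 19/75]
  B: [152/225, 73/225]
P^3 =
  A: [824/1125, 301/1125]
  B: [2408/3375, 967/3375]
P^4 =
  A: [12296/16875, 4579/16875]
  B: [36632/50625, 13993/50625]
P^5 =
  A: [184184/253125, 68941/253125]
  B: [551528/759375, 207847/759375]

(P^5)[B -> A] = 551528/759375

Answer: 551528/759375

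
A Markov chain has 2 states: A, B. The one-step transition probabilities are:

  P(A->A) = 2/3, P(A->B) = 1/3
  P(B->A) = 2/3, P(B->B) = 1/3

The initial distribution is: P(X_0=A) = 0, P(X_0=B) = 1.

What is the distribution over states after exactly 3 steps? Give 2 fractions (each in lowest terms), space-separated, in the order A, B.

Answer: 2/3 1/3

Derivation:
Propagating the distribution step by step (d_{t+1} = d_t * P):
d_0 = (A=0, B=1)
  d_1[A] = 0*2/3 + 1*2/3 = 2/3
  d_1[B] = 0*1/3 + 1*1/3 = 1/3
d_1 = (A=2/3, B=1/3)
  d_2[A] = 2/3*2/3 + 1/3*2/3 = 2/3
  d_2[B] = 2/3*1/3 + 1/3*1/3 = 1/3
d_2 = (A=2/3, B=1/3)
  d_3[A] = 2/3*2/3 + 1/3*2/3 = 2/3
  d_3[B] = 2/3*1/3 + 1/3*1/3 = 1/3
d_3 = (A=2/3, B=1/3)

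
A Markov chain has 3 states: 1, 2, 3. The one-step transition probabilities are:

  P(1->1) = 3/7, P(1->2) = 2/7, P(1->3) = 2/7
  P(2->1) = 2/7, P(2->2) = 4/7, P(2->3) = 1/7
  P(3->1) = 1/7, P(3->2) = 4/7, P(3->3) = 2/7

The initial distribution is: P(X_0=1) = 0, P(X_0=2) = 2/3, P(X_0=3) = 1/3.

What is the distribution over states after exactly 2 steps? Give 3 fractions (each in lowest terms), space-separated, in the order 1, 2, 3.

Answer: 43/147 74/147 10/49

Derivation:
Propagating the distribution step by step (d_{t+1} = d_t * P):
d_0 = (1=0, 2=2/3, 3=1/3)
  d_1[1] = 0*3/7 + 2/3*2/7 + 1/3*1/7 = 5/21
  d_1[2] = 0*2/7 + 2/3*4/7 + 1/3*4/7 = 4/7
  d_1[3] = 0*2/7 + 2/3*1/7 + 1/3*2/7 = 4/21
d_1 = (1=5/21, 2=4/7, 3=4/21)
  d_2[1] = 5/21*3/7 + 4/7*2/7 + 4/21*1/7 = 43/147
  d_2[2] = 5/21*2/7 + 4/7*4/7 + 4/21*4/7 = 74/147
  d_2[3] = 5/21*2/7 + 4/7*1/7 + 4/21*2/7 = 10/49
d_2 = (1=43/147, 2=74/147, 3=10/49)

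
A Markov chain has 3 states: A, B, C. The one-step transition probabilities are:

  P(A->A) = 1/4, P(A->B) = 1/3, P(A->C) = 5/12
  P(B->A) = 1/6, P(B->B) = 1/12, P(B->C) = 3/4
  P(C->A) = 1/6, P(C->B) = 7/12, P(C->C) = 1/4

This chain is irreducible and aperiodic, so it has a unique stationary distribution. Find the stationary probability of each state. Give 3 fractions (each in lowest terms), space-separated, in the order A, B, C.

The stationary distribution satisfies pi = pi * P, i.e.:
  pi_A = 1/4*pi_A + 1/6*pi_B + 1/6*pi_C
  pi_B = 1/3*pi_A + 1/12*pi_B + 7/12*pi_C
  pi_C = 5/12*pi_A + 3/4*pi_B + 1/4*pi_C
with normalization: pi_A + pi_B + pi_C = 1.

Using the first 2 balance equations plus normalization, the linear system A*pi = b is:
  [-3/4, 1/6, 1/6] . pi = 0
  [1/3, -11/12, 7/12] . pi = 0
  [1, 1, 1] . pi = 1

Solving yields:
  pi_A = 2/11
  pi_B = 71/198
  pi_C = 91/198

Verification (pi * P):
  2/11*1/4 + 71/198*1/6 + 91/198*1/6 = 2/11 = pi_A  (ok)
  2/11*1/3 + 71/198*1/12 + 91/198*7/12 = 71/198 = pi_B  (ok)
  2/11*5/12 + 71/198*3/4 + 91/198*1/4 = 91/198 = pi_C  (ok)

Answer: 2/11 71/198 91/198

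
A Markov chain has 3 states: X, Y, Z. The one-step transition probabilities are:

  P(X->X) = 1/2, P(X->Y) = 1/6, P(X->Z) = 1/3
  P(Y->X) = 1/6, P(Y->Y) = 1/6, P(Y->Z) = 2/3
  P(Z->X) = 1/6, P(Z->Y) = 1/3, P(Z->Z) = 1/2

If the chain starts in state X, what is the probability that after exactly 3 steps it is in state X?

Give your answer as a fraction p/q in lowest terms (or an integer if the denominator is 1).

Computing P^3 by repeated multiplication:
P^1 =
  X: [1/2, 1/6, 1/3]
  Y: [1/6, 1/6, 2/3]
  Z: [1/6, 1/3, 1/2]
P^2 =
  X: [1/3, 2/9, 4/9]
  Y: [2/9, 5/18, 1/2]
  Z: [2/9, 1/4, 19/36]
P^3 =
  X: [5/18, 13/54, 13/27]
  Y: [13/54, 1/4, 55/108]
  Z: [13/54, 55/216, 109/216]

(P^3)[X -> X] = 5/18

Answer: 5/18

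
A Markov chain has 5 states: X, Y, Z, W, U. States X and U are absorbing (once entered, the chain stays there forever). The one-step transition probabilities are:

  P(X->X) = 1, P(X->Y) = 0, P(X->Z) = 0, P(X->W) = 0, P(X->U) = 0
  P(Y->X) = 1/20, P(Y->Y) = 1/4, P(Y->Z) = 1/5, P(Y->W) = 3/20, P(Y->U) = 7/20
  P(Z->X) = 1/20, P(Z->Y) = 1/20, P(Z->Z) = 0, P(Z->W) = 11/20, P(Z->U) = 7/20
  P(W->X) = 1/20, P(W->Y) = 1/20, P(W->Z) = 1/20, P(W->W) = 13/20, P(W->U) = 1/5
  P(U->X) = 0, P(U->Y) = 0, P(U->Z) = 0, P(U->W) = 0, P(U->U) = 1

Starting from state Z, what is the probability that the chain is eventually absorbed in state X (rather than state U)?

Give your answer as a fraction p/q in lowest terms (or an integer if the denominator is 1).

Answer: 4/25

Derivation:
Let a_i = P(absorbed in X | start in state i).
Boundary conditions: a_X = 1, a_U = 0.
For each transient state i, a_i = sum_j P(i->j) * a_j:
  a_Y = 1/20*a_X + 1/4*a_Y + 1/5*a_Z + 3/20*a_W + 7/20*a_U
  a_Z = 1/20*a_X + 1/20*a_Y + 0*a_Z + 11/20*a_W + 7/20*a_U
  a_W = 1/20*a_X + 1/20*a_Y + 1/20*a_Z + 13/20*a_W + 1/5*a_U

Substituting a_X = 1 and a_U = 0, rearrange to (I - Q) a = r where r[i] = P(i -> X):
  [3/4, -1/5, -3/20] . (a_Y, a_Z, a_W) = 1/20
  [-1/20, 1, -11/20] . (a_Y, a_Z, a_W) = 1/20
  [-1/20, -1/20, 7/20] . (a_Y, a_Z, a_W) = 1/20

Solving yields:
  a_Y = 11/75
  a_Z = 4/25
  a_W = 14/75

Starting state is Z, so the absorption probability is a_Z = 4/25.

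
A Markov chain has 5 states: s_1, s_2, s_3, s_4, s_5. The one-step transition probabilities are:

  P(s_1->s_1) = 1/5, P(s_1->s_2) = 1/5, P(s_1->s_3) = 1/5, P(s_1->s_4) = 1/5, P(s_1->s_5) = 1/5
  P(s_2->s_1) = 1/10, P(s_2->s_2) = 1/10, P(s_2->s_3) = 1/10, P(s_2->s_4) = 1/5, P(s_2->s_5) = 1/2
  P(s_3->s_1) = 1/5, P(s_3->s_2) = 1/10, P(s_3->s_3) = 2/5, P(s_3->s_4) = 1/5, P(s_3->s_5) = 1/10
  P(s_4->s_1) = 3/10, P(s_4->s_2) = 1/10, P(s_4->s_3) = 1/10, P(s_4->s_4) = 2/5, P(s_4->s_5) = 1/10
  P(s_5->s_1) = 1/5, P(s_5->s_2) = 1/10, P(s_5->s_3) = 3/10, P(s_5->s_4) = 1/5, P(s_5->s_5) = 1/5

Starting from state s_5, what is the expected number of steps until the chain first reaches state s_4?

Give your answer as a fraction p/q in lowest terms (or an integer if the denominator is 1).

Let h_i = expected steps to first reach s_4 from state i.
Boundary: h_s_4 = 0.
First-step equations for the other states:
  h_s_1 = 1 + 1/5*h_s_1 + 1/5*h_s_2 + 1/5*h_s_3 + 1/5*h_s_4 + 1/5*h_s_5
  h_s_2 = 1 + 1/10*h_s_1 + 1/10*h_s_2 + 1/10*h_s_3 + 1/5*h_s_4 + 1/2*h_s_5
  h_s_3 = 1 + 1/5*h_s_1 + 1/10*h_s_2 + 2/5*h_s_3 + 1/5*h_s_4 + 1/10*h_s_5
  h_s_5 = 1 + 1/5*h_s_1 + 1/10*h_s_2 + 3/10*h_s_3 + 1/5*h_s_4 + 1/5*h_s_5

Substituting h_s_4 = 0 and rearranging gives the linear system (I - Q) h = 1:
  [4/5, -1/5, -1/5, -1/5] . (h_s_1, h_s_2, h_s_3, h_s_5) = 1
  [-1/10, 9/10, -1/10, -1/2] . (h_s_1, h_s_2, h_s_3, h_s_5) = 1
  [-1/5, -1/10, 3/5, -1/10] . (h_s_1, h_s_2, h_s_3, h_s_5) = 1
  [-1/5, -1/10, -3/10, 4/5] . (h_s_1, h_s_2, h_s_3, h_s_5) = 1

Solving yields:
  h_s_1 = 5
  h_s_2 = 5
  h_s_3 = 5
  h_s_5 = 5

Starting state is s_5, so the expected hitting time is h_s_5 = 5.

Answer: 5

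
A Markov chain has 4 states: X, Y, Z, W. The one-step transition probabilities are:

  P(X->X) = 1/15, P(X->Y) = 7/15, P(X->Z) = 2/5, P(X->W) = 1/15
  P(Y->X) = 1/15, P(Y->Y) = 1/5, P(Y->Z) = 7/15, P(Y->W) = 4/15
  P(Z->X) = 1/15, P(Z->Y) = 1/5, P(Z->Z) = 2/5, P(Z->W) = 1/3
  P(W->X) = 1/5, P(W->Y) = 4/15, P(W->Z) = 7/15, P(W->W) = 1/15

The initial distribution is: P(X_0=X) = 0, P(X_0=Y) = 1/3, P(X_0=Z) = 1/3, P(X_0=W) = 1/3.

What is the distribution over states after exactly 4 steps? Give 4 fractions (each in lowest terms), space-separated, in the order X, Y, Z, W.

Propagating the distribution step by step (d_{t+1} = d_t * P):
d_0 = (X=0, Y=1/3, Z=1/3, W=1/3)
  d_1[X] = 0*1/15 + 1/3*1/15 + 1/3*1/15 + 1/3*1/5 = 1/9
  d_1[Y] = 0*7/15 + 1/3*1/5 + 1/3*1/5 + 1/3*4/15 = 2/9
  d_1[Z] = 0*2/5 + 1/3*7/15 + 1/3*2/5 + 1/3*7/15 = 4/9
  d_1[W] = 0*1/15 + 1/3*4/15 + 1/3*1/3 + 1/3*1/15 = 2/9
d_1 = (X=1/9, Y=2/9, Z=4/9, W=2/9)
  d_2[X] = 1/9*1/15 + 2/9*1/15 + 4/9*1/15 + 2/9*1/5 = 13/135
  d_2[Y] = 1/9*7/15 + 2/9*1/5 + 4/9*1/5 + 2/9*4/15 = 11/45
  d_2[Z] = 1/9*2/5 + 2/9*7/15 + 4/9*2/5 + 2/9*7/15 = 58/135
  d_2[W] = 1/9*1/15 + 2/9*4/15 + 4/9*1/3 + 2/9*1/15 = 31/135
d_2 = (X=13/135, Y=11/45, Z=58/135, W=31/135)
  d_3[X] = 13/135*1/15 + 11/45*1/15 + 58/135*1/15 + 31/135*1/5 = 197/2025
  d_3[Y] = 13/135*7/15 + 11/45*1/5 + 58/135*1/5 + 31/135*4/15 = 488/2025
  d_3[Z] = 13/135*2/5 + 11/45*7/15 + 58/135*2/5 + 31/135*7/15 = 874/2025
  d_3[W] = 13/135*1/15 + 11/45*4/15 + 58/135*1/3 + 31/135*1/15 = 466/2025
d_3 = (X=197/2025, Y=488/2025, Z=874/2025, W=466/2025)
  d_4[X] = 197/2025*1/15 + 488/2025*1/15 + 874/2025*1/15 + 466/2025*1/5 = 2957/30375
  d_4[Y] = 197/2025*7/15 + 488/2025*1/5 + 874/2025*1/5 + 466/2025*4/15 = 2443/10125
  d_4[Z] = 197/2025*2/5 + 488/2025*7/15 + 874/2025*2/5 + 466/2025*7/15 = 1456/3375
  d_4[W] = 197/2025*1/15 + 488/2025*4/15 + 874/2025*1/3 + 466/2025*1/15 = 1397/6075
d_4 = (X=2957/30375, Y=2443/10125, Z=1456/3375, W=1397/6075)

Answer: 2957/30375 2443/10125 1456/3375 1397/6075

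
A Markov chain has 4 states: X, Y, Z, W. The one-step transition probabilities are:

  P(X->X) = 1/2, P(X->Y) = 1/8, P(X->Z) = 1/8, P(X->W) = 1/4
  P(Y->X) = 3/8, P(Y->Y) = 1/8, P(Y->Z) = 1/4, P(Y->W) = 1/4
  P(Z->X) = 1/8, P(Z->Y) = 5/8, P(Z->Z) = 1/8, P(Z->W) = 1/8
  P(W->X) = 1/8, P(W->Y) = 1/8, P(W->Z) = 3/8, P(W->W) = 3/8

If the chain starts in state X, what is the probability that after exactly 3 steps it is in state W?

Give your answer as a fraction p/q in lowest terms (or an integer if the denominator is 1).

Answer: 33/128

Derivation:
Computing P^3 by repeated multiplication:
P^1 =
  X: [1/2, 1/8, 1/8, 1/4]
  Y: [3/8, 1/8, 1/4, 1/4]
  Z: [1/8, 5/8, 1/8, 1/8]
  W: [1/8, 1/8, 3/8, 3/8]
P^2 =
  X: [11/32, 3/16, 13/64, 17/64]
  Y: [19/64, 1/4, 13/64, 1/4]
  Z: [21/64, 3/16, 15/64, 1/4]
  W: [13/64, 5/16, 15/64, 1/4]
P^3 =
  X: [77/256, 29/128, 55/256, 33/128]
  Y: [153/512, 29/128, 7/32, 131/512]
  Z: [151/512, 31/128, 27/128, 129/512]
  W: [143/512, 31/128, 29/128, 129/512]

(P^3)[X -> W] = 33/128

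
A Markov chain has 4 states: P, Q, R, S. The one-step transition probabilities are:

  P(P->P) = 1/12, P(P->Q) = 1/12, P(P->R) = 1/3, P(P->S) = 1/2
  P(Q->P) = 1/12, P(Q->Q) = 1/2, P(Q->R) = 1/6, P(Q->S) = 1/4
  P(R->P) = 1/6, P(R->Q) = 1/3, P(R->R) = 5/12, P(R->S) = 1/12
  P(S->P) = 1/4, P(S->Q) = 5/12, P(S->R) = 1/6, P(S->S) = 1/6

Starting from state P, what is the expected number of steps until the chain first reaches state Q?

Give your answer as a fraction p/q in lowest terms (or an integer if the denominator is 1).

Answer: 996/253

Derivation:
Let h_i = expected steps to first reach Q from state i.
Boundary: h_Q = 0.
First-step equations for the other states:
  h_P = 1 + 1/12*h_P + 1/12*h_Q + 1/3*h_R + 1/2*h_S
  h_R = 1 + 1/6*h_P + 1/3*h_Q + 5/12*h_R + 1/12*h_S
  h_S = 1 + 1/4*h_P + 5/12*h_Q + 1/6*h_R + 1/6*h_S

Substituting h_Q = 0 and rearranging gives the linear system (I - Q) h = 1:
  [11/12, -1/3, -1/2] . (h_P, h_R, h_S) = 1
  [-1/6, 7/12, -1/12] . (h_P, h_R, h_S) = 1
  [-1/4, -1/6, 5/6] . (h_P, h_R, h_S) = 1

Solving yields:
  h_P = 996/253
  h_R = 36/11
  h_S = 768/253

Starting state is P, so the expected hitting time is h_P = 996/253.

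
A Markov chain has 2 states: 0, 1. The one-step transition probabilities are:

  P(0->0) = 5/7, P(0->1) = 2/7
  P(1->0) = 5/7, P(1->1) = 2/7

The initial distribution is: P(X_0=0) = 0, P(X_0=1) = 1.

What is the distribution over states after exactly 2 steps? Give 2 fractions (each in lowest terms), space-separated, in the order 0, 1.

Answer: 5/7 2/7

Derivation:
Propagating the distribution step by step (d_{t+1} = d_t * P):
d_0 = (0=0, 1=1)
  d_1[0] = 0*5/7 + 1*5/7 = 5/7
  d_1[1] = 0*2/7 + 1*2/7 = 2/7
d_1 = (0=5/7, 1=2/7)
  d_2[0] = 5/7*5/7 + 2/7*5/7 = 5/7
  d_2[1] = 5/7*2/7 + 2/7*2/7 = 2/7
d_2 = (0=5/7, 1=2/7)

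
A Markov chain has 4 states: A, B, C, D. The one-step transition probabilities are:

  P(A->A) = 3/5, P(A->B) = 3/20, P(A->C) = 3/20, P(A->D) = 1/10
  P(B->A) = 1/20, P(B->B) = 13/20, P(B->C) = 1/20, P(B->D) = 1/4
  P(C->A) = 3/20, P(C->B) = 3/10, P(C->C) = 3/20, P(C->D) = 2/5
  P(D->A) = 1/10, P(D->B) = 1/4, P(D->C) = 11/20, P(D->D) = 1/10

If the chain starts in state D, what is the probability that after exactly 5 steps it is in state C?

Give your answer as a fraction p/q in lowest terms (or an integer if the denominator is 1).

Answer: 3223/16000

Derivation:
Computing P^5 by repeated multiplication:
P^1 =
  A: [3/5, 3/20, 3/20, 1/10]
  B: [1/20, 13/20, 1/20, 1/4]
  C: [3/20, 3/10, 3/20, 2/5]
  D: [1/10, 1/4, 11/20, 1/10]
P^2 =
  A: [2/5, 103/400, 7/40, 67/400]
  B: [19/200, 203/400, 37/200, 17/80]
  C: [67/400, 29/80, 7/25, 19/100]
  D: [33/200, 147/400, 33/200, 121/400]
P^3 =
  A: [2367/8000, 1287/4000, 153/800, 1529/8000]
  B: [1051/8000, 1811/4000, 737/4000, 1853/8000]
  C: [1437/8000, 1569/4000, 759/4000, 1907/8000]
  D: [1379/8000, 311/800, 937/4000, 1637/8000]
P^4 =
  A: [19313/80000, 14347/40000, 7771/40000, 16451/80000]
  B: [12181/80000, 17087/40000, 1579/8000, 3571/16000]
  C: [23/128, 15937/40000, 1649/8000, 17261/80000]
  D: [14277/80000, 15999/40000, 7719/40000, 18287/80000]
P^5 =
  A: [169989/800000, 151617/400000, 15711/80000, 169667/800000]
  B: [131713/800000, 33241/80000, 78623/400000, 178631/800000]
  C: [144183/800000, 160683/400000, 15717/80000, 177281/800000]
  D: [28621/160000, 160717/400000, 3223/16000, 174311/800000]

(P^5)[D -> C] = 3223/16000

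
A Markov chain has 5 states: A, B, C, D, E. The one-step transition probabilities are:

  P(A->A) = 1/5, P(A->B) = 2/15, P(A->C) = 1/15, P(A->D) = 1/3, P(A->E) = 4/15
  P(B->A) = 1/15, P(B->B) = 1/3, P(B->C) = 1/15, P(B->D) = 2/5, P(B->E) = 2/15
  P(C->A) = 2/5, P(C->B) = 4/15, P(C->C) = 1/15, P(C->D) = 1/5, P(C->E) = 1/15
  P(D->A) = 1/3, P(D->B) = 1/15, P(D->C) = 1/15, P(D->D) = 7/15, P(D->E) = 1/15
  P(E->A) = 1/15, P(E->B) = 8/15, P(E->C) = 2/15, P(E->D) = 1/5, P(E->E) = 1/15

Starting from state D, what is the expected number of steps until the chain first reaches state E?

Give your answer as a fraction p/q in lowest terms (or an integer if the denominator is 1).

Answer: 225/29

Derivation:
Let h_i = expected steps to first reach E from state i.
Boundary: h_E = 0.
First-step equations for the other states:
  h_A = 1 + 1/5*h_A + 2/15*h_B + 1/15*h_C + 1/3*h_D + 4/15*h_E
  h_B = 1 + 1/15*h_A + 1/3*h_B + 1/15*h_C + 2/5*h_D + 2/15*h_E
  h_C = 1 + 2/5*h_A + 4/15*h_B + 1/15*h_C + 1/5*h_D + 1/15*h_E
  h_D = 1 + 1/3*h_A + 1/15*h_B + 1/15*h_C + 7/15*h_D + 1/15*h_E

Substituting h_E = 0 and rearranging gives the linear system (I - Q) h = 1:
  [4/5, -2/15, -1/15, -1/3] . (h_A, h_B, h_C, h_D) = 1
  [-1/15, 2/3, -1/15, -2/5] . (h_A, h_B, h_C, h_D) = 1
  [-2/5, -4/15, 14/15, -1/5] . (h_A, h_B, h_C, h_D) = 1
  [-1/3, -1/15, -1/15, 8/15] . (h_A, h_B, h_C, h_D) = 1

Solving yields:
  h_A = 35325/5539
  h_B = 41850/5539
  h_C = 42240/5539
  h_D = 225/29

Starting state is D, so the expected hitting time is h_D = 225/29.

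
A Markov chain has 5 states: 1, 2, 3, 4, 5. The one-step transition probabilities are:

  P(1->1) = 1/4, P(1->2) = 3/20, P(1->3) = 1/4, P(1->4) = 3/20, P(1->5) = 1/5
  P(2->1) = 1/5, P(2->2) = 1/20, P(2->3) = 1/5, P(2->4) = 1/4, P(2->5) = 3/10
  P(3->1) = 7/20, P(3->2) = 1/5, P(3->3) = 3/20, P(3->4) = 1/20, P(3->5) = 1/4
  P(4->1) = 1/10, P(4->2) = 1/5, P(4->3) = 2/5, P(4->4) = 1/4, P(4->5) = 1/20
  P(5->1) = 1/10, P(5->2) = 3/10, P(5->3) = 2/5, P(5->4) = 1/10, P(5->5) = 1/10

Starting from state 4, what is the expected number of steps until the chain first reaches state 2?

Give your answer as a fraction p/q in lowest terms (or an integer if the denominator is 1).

Answer: 16720/3419

Derivation:
Let h_i = expected steps to first reach 2 from state i.
Boundary: h_2 = 0.
First-step equations for the other states:
  h_1 = 1 + 1/4*h_1 + 3/20*h_2 + 1/4*h_3 + 3/20*h_4 + 1/5*h_5
  h_3 = 1 + 7/20*h_1 + 1/5*h_2 + 3/20*h_3 + 1/20*h_4 + 1/4*h_5
  h_4 = 1 + 1/10*h_1 + 1/5*h_2 + 2/5*h_3 + 1/4*h_4 + 1/20*h_5
  h_5 = 1 + 1/10*h_1 + 3/10*h_2 + 2/5*h_3 + 1/10*h_4 + 1/10*h_5

Substituting h_2 = 0 and rearranging gives the linear system (I - Q) h = 1:
  [3/4, -1/4, -3/20, -1/5] . (h_1, h_3, h_4, h_5) = 1
  [-7/20, 17/20, -1/20, -1/4] . (h_1, h_3, h_4, h_5) = 1
  [-1/10, -2/5, 3/4, -1/20] . (h_1, h_3, h_4, h_5) = 1
  [-1/10, -2/5, -1/10, 9/10] . (h_1, h_3, h_4, h_5) = 1

Solving yields:
  h_1 = 17418/3419
  h_3 = 16578/3419
  h_4 = 16720/3419
  h_5 = 14960/3419

Starting state is 4, so the expected hitting time is h_4 = 16720/3419.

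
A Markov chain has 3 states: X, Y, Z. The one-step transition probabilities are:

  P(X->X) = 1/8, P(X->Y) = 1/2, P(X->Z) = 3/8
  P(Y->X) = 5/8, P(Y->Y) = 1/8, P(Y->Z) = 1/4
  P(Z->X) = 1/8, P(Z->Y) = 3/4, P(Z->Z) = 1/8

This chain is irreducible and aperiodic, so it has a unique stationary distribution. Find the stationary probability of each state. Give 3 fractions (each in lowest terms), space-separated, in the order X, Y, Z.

Answer: 37/112 23/56 29/112

Derivation:
The stationary distribution satisfies pi = pi * P, i.e.:
  pi_X = 1/8*pi_X + 5/8*pi_Y + 1/8*pi_Z
  pi_Y = 1/2*pi_X + 1/8*pi_Y + 3/4*pi_Z
  pi_Z = 3/8*pi_X + 1/4*pi_Y + 1/8*pi_Z
with normalization: pi_X + pi_Y + pi_Z = 1.

Using the first 2 balance equations plus normalization, the linear system A*pi = b is:
  [-7/8, 5/8, 1/8] . pi = 0
  [1/2, -7/8, 3/4] . pi = 0
  [1, 1, 1] . pi = 1

Solving yields:
  pi_X = 37/112
  pi_Y = 23/56
  pi_Z = 29/112

Verification (pi * P):
  37/112*1/8 + 23/56*5/8 + 29/112*1/8 = 37/112 = pi_X  (ok)
  37/112*1/2 + 23/56*1/8 + 29/112*3/4 = 23/56 = pi_Y  (ok)
  37/112*3/8 + 23/56*1/4 + 29/112*1/8 = 29/112 = pi_Z  (ok)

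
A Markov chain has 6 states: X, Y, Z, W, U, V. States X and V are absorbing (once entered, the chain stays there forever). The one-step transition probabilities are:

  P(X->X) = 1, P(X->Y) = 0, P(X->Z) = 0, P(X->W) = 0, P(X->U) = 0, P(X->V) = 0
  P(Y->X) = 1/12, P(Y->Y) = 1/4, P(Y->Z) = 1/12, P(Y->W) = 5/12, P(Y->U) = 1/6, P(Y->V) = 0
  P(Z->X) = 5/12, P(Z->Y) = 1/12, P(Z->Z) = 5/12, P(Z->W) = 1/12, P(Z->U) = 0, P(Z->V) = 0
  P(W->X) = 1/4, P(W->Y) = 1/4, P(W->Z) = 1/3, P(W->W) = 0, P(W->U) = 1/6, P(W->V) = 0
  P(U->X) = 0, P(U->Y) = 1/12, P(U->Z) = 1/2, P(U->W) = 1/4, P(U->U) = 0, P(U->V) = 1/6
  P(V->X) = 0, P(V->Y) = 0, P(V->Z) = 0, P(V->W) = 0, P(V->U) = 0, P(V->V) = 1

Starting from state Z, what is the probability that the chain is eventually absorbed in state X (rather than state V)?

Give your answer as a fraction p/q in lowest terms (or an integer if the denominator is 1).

Let a_i = P(absorbed in X | start in state i).
Boundary conditions: a_X = 1, a_V = 0.
For each transient state i, a_i = sum_j P(i->j) * a_j:
  a_Y = 1/12*a_X + 1/4*a_Y + 1/12*a_Z + 5/12*a_W + 1/6*a_U + 0*a_V
  a_Z = 5/12*a_X + 1/12*a_Y + 5/12*a_Z + 1/12*a_W + 0*a_U + 0*a_V
  a_W = 1/4*a_X + 1/4*a_Y + 1/3*a_Z + 0*a_W + 1/6*a_U + 0*a_V
  a_U = 0*a_X + 1/12*a_Y + 1/2*a_Z + 1/4*a_W + 0*a_U + 1/6*a_V

Substituting a_X = 1 and a_V = 0, rearrange to (I - Q) a = r where r[i] = P(i -> X):
  [3/4, -1/12, -5/12, -1/6] . (a_Y, a_Z, a_W, a_U) = 1/12
  [-1/12, 7/12, -1/12, 0] . (a_Y, a_Z, a_W, a_U) = 5/12
  [-1/4, -1/3, 1, -1/6] . (a_Y, a_Z, a_W, a_U) = 1/4
  [-1/12, -1/2, -1/4, 1] . (a_Y, a_Z, a_W, a_U) = 0

Solving yields:
  a_Y = 93/101
  a_Z = 99/101
  a_W = 95/101
  a_U = 81/101

Starting state is Z, so the absorption probability is a_Z = 99/101.

Answer: 99/101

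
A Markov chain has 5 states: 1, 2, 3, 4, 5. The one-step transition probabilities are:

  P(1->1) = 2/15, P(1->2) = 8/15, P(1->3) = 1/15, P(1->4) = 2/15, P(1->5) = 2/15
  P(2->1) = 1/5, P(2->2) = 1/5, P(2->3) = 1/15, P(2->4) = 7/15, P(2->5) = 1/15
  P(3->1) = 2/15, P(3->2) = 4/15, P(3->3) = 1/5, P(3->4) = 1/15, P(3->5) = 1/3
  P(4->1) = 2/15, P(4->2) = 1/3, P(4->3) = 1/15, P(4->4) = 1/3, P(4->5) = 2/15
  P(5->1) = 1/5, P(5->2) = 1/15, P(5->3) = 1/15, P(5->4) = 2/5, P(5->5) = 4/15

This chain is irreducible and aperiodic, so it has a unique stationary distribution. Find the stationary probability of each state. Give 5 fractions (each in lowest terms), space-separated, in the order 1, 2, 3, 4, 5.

The stationary distribution satisfies pi = pi * P, i.e.:
  pi_1 = 2/15*pi_1 + 1/5*pi_2 + 2/15*pi_3 + 2/15*pi_4 + 1/5*pi_5
  pi_2 = 8/15*pi_1 + 1/5*pi_2 + 4/15*pi_3 + 1/3*pi_4 + 1/15*pi_5
  pi_3 = 1/15*pi_1 + 1/15*pi_2 + 1/5*pi_3 + 1/15*pi_4 + 1/15*pi_5
  pi_4 = 2/15*pi_1 + 7/15*pi_2 + 1/15*pi_3 + 1/3*pi_4 + 2/5*pi_5
  pi_5 = 2/15*pi_1 + 1/15*pi_2 + 1/3*pi_3 + 2/15*pi_4 + 4/15*pi_5
with normalization: pi_1 + pi_2 + pi_3 + pi_4 + pi_5 = 1.

Using the first 4 balance equations plus normalization, the linear system A*pi = b is:
  [-13/15, 1/5, 2/15, 2/15, 1/5] . pi = 0
  [8/15, -4/5, 4/15, 1/3, 1/15] . pi = 0
  [1/15, 1/15, -4/5, 1/15, 1/15] . pi = 0
  [2/15, 7/15, 1/15, -2/3, 2/5] . pi = 0
  [1, 1, 1, 1, 1] . pi = 1

Solving yields:
  pi_1 = 6787/41847
  pi_2 = 3947/13949
  pi_3 = 1/13
  pi_4 = 13730/41847
  pi_5 = 2090/13949

Verification (pi * P):
  6787/41847*2/15 + 3947/13949*1/5 + 1/13*2/15 + 13730/41847*2/15 + 2090/13949*1/5 = 6787/41847 = pi_1  (ok)
  6787/41847*8/15 + 3947/13949*1/5 + 1/13*4/15 + 13730/41847*1/3 + 2090/13949*1/15 = 3947/13949 = pi_2  (ok)
  6787/41847*1/15 + 3947/13949*1/15 + 1/13*1/5 + 13730/41847*1/15 + 2090/13949*1/15 = 1/13 = pi_3  (ok)
  6787/41847*2/15 + 3947/13949*7/15 + 1/13*1/15 + 13730/41847*1/3 + 2090/13949*2/5 = 13730/41847 = pi_4  (ok)
  6787/41847*2/15 + 3947/13949*1/15 + 1/13*1/3 + 13730/41847*2/15 + 2090/13949*4/15 = 2090/13949 = pi_5  (ok)

Answer: 6787/41847 3947/13949 1/13 13730/41847 2090/13949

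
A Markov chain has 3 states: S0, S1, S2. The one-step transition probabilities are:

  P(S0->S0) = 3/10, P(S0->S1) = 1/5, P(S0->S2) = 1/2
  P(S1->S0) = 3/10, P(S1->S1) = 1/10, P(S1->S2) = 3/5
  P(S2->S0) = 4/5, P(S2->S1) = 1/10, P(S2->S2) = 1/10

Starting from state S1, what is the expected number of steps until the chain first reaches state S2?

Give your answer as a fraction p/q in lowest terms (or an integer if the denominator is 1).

Answer: 100/57

Derivation:
Let h_i = expected steps to first reach S2 from state i.
Boundary: h_S2 = 0.
First-step equations for the other states:
  h_S0 = 1 + 3/10*h_S0 + 1/5*h_S1 + 1/2*h_S2
  h_S1 = 1 + 3/10*h_S0 + 1/10*h_S1 + 3/5*h_S2

Substituting h_S2 = 0 and rearranging gives the linear system (I - Q) h = 1:
  [7/10, -1/5] . (h_S0, h_S1) = 1
  [-3/10, 9/10] . (h_S0, h_S1) = 1

Solving yields:
  h_S0 = 110/57
  h_S1 = 100/57

Starting state is S1, so the expected hitting time is h_S1 = 100/57.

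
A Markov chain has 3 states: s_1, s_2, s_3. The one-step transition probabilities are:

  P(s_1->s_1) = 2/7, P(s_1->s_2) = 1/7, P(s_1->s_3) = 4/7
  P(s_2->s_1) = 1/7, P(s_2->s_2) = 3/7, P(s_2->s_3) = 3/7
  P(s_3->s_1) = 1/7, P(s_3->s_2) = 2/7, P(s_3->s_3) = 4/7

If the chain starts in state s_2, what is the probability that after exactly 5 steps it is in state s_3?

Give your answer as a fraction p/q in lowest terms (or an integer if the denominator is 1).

Answer: 181/343

Derivation:
Computing P^5 by repeated multiplication:
P^1 =
  s_1: [2/7, 1/7, 4/7]
  s_2: [1/7, 3/7, 3/7]
  s_3: [1/7, 2/7, 4/7]
P^2 =
  s_1: [9/49, 13/49, 27/49]
  s_2: [8/49, 16/49, 25/49]
  s_3: [8/49, 15/49, 26/49]
P^3 =
  s_1: [58/343, 102/343, 183/343]
  s_2: [57/343, 106/343, 180/343]
  s_3: [57/343, 15/49, 181/343]
P^4 =
  s_1: [401/2401, 730/2401, 1270/2401]
  s_2: [400/2401, 15/49, 1266/2401]
  s_3: [400/2401, 734/2401, 181/343]
P^5 =
  s_1: [2802/16807, 733/2401, 8874/16807]
  s_2: [2801/16807, 5137/16807, 181/343]
  s_3: [2801/16807, 5136/16807, 8870/16807]

(P^5)[s_2 -> s_3] = 181/343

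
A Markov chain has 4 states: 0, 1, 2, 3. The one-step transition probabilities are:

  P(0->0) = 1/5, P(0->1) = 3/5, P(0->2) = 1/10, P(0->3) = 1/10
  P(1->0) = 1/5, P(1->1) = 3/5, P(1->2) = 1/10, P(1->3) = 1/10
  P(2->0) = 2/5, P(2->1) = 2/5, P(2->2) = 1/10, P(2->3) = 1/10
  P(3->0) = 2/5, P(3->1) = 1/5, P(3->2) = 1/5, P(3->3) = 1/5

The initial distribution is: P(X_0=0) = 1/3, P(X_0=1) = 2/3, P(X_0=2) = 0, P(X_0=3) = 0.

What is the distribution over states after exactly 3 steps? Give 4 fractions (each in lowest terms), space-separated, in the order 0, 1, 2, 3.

Answer: 61/250 267/500 111/1000 111/1000

Derivation:
Propagating the distribution step by step (d_{t+1} = d_t * P):
d_0 = (0=1/3, 1=2/3, 2=0, 3=0)
  d_1[0] = 1/3*1/5 + 2/3*1/5 + 0*2/5 + 0*2/5 = 1/5
  d_1[1] = 1/3*3/5 + 2/3*3/5 + 0*2/5 + 0*1/5 = 3/5
  d_1[2] = 1/3*1/10 + 2/3*1/10 + 0*1/10 + 0*1/5 = 1/10
  d_1[3] = 1/3*1/10 + 2/3*1/10 + 0*1/10 + 0*1/5 = 1/10
d_1 = (0=1/5, 1=3/5, 2=1/10, 3=1/10)
  d_2[0] = 1/5*1/5 + 3/5*1/5 + 1/10*2/5 + 1/10*2/5 = 6/25
  d_2[1] = 1/5*3/5 + 3/5*3/5 + 1/10*2/5 + 1/10*1/5 = 27/50
  d_2[2] = 1/5*1/10 + 3/5*1/10 + 1/10*1/10 + 1/10*1/5 = 11/100
  d_2[3] = 1/5*1/10 + 3/5*1/10 + 1/10*1/10 + 1/10*1/5 = 11/100
d_2 = (0=6/25, 1=27/50, 2=11/100, 3=11/100)
  d_3[0] = 6/25*1/5 + 27/50*1/5 + 11/100*2/5 + 11/100*2/5 = 61/250
  d_3[1] = 6/25*3/5 + 27/50*3/5 + 11/100*2/5 + 11/100*1/5 = 267/500
  d_3[2] = 6/25*1/10 + 27/50*1/10 + 11/100*1/10 + 11/100*1/5 = 111/1000
  d_3[3] = 6/25*1/10 + 27/50*1/10 + 11/100*1/10 + 11/100*1/5 = 111/1000
d_3 = (0=61/250, 1=267/500, 2=111/1000, 3=111/1000)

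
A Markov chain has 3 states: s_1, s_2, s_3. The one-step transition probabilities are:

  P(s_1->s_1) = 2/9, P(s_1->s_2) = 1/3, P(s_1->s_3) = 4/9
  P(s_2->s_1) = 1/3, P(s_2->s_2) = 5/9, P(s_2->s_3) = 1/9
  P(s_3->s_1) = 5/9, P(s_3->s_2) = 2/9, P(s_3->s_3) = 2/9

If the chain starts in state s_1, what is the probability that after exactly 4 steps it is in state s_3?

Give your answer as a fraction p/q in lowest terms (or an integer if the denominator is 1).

Computing P^4 by repeated multiplication:
P^1 =
  s_1: [2/9, 1/3, 4/9]
  s_2: [1/3, 5/9, 1/9]
  s_3: [5/9, 2/9, 2/9]
P^2 =
  s_1: [11/27, 29/81, 19/81]
  s_2: [26/81, 4/9, 19/81]
  s_3: [26/81, 29/81, 26/81]
P^3 =
  s_1: [248/729, 94/243, 199/729]
  s_2: [85/243, 296/729, 178/729]
  s_3: [269/729, 275/729, 185/729]
P^4 =
  s_1: [779/2187, 2552/6561, 1672/6561]
  s_2: [2288/6561, 289/729, 1672/6561]
  s_3: [2288/6561, 2552/6561, 1721/6561]

(P^4)[s_1 -> s_3] = 1672/6561

Answer: 1672/6561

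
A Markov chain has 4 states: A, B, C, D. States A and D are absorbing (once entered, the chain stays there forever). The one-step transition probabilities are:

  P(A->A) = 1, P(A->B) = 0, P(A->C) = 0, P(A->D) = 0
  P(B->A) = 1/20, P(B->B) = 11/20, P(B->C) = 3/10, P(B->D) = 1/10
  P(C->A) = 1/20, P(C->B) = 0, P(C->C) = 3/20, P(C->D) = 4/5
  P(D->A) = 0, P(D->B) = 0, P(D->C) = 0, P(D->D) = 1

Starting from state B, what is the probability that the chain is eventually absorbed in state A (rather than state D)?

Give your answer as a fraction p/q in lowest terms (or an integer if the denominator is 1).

Let a_i = P(absorbed in A | start in state i).
Boundary conditions: a_A = 1, a_D = 0.
For each transient state i, a_i = sum_j P(i->j) * a_j:
  a_B = 1/20*a_A + 11/20*a_B + 3/10*a_C + 1/10*a_D
  a_C = 1/20*a_A + 0*a_B + 3/20*a_C + 4/5*a_D

Substituting a_A = 1 and a_D = 0, rearrange to (I - Q) a = r where r[i] = P(i -> A):
  [9/20, -3/10] . (a_B, a_C) = 1/20
  [0, 17/20] . (a_B, a_C) = 1/20

Solving yields:
  a_B = 23/153
  a_C = 1/17

Starting state is B, so the absorption probability is a_B = 23/153.

Answer: 23/153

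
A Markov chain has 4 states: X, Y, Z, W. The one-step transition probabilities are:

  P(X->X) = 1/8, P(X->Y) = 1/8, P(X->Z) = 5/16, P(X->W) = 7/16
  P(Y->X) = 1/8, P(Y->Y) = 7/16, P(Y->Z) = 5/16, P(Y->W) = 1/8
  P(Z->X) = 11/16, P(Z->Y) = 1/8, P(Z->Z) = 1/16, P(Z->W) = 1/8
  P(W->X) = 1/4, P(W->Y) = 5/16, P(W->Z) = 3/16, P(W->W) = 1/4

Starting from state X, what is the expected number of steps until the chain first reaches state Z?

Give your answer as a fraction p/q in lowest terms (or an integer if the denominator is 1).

Answer: 1792/493

Derivation:
Let h_i = expected steps to first reach Z from state i.
Boundary: h_Z = 0.
First-step equations for the other states:
  h_X = 1 + 1/8*h_X + 1/8*h_Y + 5/16*h_Z + 7/16*h_W
  h_Y = 1 + 1/8*h_X + 7/16*h_Y + 5/16*h_Z + 1/8*h_W
  h_W = 1 + 1/4*h_X + 5/16*h_Y + 3/16*h_Z + 1/4*h_W

Substituting h_Z = 0 and rearranging gives the linear system (I - Q) h = 1:
  [7/8, -1/8, -7/16] . (h_X, h_Y, h_W) = 1
  [-1/8, 9/16, -1/8] . (h_X, h_Y, h_W) = 1
  [-1/4, -5/16, 3/4] . (h_X, h_Y, h_W) = 1

Solving yields:
  h_X = 1792/493
  h_Y = 1712/493
  h_W = 1968/493

Starting state is X, so the expected hitting time is h_X = 1792/493.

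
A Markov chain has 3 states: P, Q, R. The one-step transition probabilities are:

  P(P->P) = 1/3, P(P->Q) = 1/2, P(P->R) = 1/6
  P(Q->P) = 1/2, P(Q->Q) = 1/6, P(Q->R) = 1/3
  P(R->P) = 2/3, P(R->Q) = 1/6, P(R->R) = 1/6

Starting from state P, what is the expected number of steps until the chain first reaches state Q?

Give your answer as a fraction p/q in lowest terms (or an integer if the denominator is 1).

Let h_i = expected steps to first reach Q from state i.
Boundary: h_Q = 0.
First-step equations for the other states:
  h_P = 1 + 1/3*h_P + 1/2*h_Q + 1/6*h_R
  h_R = 1 + 2/3*h_P + 1/6*h_Q + 1/6*h_R

Substituting h_Q = 0 and rearranging gives the linear system (I - Q) h = 1:
  [2/3, -1/6] . (h_P, h_R) = 1
  [-2/3, 5/6] . (h_P, h_R) = 1

Solving yields:
  h_P = 9/4
  h_R = 3

Starting state is P, so the expected hitting time is h_P = 9/4.

Answer: 9/4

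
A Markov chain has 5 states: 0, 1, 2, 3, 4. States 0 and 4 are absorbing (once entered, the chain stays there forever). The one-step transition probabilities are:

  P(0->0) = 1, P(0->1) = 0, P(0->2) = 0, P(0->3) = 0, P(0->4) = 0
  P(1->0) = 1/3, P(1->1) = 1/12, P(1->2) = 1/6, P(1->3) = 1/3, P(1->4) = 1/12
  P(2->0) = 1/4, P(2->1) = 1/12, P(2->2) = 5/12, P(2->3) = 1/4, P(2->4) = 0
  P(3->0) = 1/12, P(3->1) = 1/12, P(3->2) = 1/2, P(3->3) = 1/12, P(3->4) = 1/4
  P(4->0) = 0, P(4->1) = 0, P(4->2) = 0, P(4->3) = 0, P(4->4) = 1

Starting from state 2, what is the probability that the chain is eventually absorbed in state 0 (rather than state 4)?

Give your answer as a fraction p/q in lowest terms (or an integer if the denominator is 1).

Answer: 444/569

Derivation:
Let a_i = P(absorbed in 0 | start in state i).
Boundary conditions: a_0 = 1, a_4 = 0.
For each transient state i, a_i = sum_j P(i->j) * a_j:
  a_1 = 1/3*a_0 + 1/12*a_1 + 1/6*a_2 + 1/3*a_3 + 1/12*a_4
  a_2 = 1/4*a_0 + 1/12*a_1 + 5/12*a_2 + 1/4*a_3 + 0*a_4
  a_3 = 1/12*a_0 + 1/12*a_1 + 1/2*a_2 + 1/12*a_3 + 1/4*a_4

Substituting a_0 = 1 and a_4 = 0, rearrange to (I - Q) a = r where r[i] = P(i -> 0):
  [11/12, -1/6, -1/3] . (a_1, a_2, a_3) = 1/3
  [-1/12, 7/12, -1/4] . (a_1, a_2, a_3) = 1/4
  [-1/12, -1/2, 11/12] . (a_1, a_2, a_3) = 1/12

Solving yields:
  a_1 = 408/569
  a_2 = 444/569
  a_3 = 331/569

Starting state is 2, so the absorption probability is a_2 = 444/569.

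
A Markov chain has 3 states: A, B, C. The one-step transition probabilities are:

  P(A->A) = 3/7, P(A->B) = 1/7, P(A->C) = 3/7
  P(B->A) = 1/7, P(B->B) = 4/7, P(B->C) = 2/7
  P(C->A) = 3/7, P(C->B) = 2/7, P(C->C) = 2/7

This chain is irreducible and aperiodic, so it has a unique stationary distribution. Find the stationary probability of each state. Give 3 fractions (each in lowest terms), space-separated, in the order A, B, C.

Answer: 1/3 1/3 1/3

Derivation:
The stationary distribution satisfies pi = pi * P, i.e.:
  pi_A = 3/7*pi_A + 1/7*pi_B + 3/7*pi_C
  pi_B = 1/7*pi_A + 4/7*pi_B + 2/7*pi_C
  pi_C = 3/7*pi_A + 2/7*pi_B + 2/7*pi_C
with normalization: pi_A + pi_B + pi_C = 1.

Using the first 2 balance equations plus normalization, the linear system A*pi = b is:
  [-4/7, 1/7, 3/7] . pi = 0
  [1/7, -3/7, 2/7] . pi = 0
  [1, 1, 1] . pi = 1

Solving yields:
  pi_A = 1/3
  pi_B = 1/3
  pi_C = 1/3

Verification (pi * P):
  1/3*3/7 + 1/3*1/7 + 1/3*3/7 = 1/3 = pi_A  (ok)
  1/3*1/7 + 1/3*4/7 + 1/3*2/7 = 1/3 = pi_B  (ok)
  1/3*3/7 + 1/3*2/7 + 1/3*2/7 = 1/3 = pi_C  (ok)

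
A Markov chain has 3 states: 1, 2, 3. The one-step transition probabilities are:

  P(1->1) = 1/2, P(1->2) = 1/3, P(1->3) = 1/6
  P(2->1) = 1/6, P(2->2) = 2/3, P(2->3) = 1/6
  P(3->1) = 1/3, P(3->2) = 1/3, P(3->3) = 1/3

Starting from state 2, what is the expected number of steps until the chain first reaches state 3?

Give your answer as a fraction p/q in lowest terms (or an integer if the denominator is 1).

Answer: 6

Derivation:
Let h_i = expected steps to first reach 3 from state i.
Boundary: h_3 = 0.
First-step equations for the other states:
  h_1 = 1 + 1/2*h_1 + 1/3*h_2 + 1/6*h_3
  h_2 = 1 + 1/6*h_1 + 2/3*h_2 + 1/6*h_3

Substituting h_3 = 0 and rearranging gives the linear system (I - Q) h = 1:
  [1/2, -1/3] . (h_1, h_2) = 1
  [-1/6, 1/3] . (h_1, h_2) = 1

Solving yields:
  h_1 = 6
  h_2 = 6

Starting state is 2, so the expected hitting time is h_2 = 6.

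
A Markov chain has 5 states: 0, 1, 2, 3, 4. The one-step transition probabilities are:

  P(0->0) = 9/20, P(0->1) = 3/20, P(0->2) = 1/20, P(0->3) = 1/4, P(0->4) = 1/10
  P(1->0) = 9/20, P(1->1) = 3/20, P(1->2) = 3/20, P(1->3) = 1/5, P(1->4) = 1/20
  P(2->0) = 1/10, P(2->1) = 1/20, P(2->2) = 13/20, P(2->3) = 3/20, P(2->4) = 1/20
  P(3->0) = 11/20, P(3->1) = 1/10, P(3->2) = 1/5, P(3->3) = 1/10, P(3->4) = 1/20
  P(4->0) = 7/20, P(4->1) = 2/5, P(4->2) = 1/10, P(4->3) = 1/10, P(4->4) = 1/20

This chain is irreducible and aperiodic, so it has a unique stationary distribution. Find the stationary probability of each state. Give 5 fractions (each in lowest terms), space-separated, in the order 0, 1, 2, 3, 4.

Answer: 599/1581 922/6851 4841/20553 3742/20553 109/1581

Derivation:
The stationary distribution satisfies pi = pi * P, i.e.:
  pi_0 = 9/20*pi_0 + 9/20*pi_1 + 1/10*pi_2 + 11/20*pi_3 + 7/20*pi_4
  pi_1 = 3/20*pi_0 + 3/20*pi_1 + 1/20*pi_2 + 1/10*pi_3 + 2/5*pi_4
  pi_2 = 1/20*pi_0 + 3/20*pi_1 + 13/20*pi_2 + 1/5*pi_3 + 1/10*pi_4
  pi_3 = 1/4*pi_0 + 1/5*pi_1 + 3/20*pi_2 + 1/10*pi_3 + 1/10*pi_4
  pi_4 = 1/10*pi_0 + 1/20*pi_1 + 1/20*pi_2 + 1/20*pi_3 + 1/20*pi_4
with normalization: pi_0 + pi_1 + pi_2 + pi_3 + pi_4 = 1.

Using the first 4 balance equations plus normalization, the linear system A*pi = b is:
  [-11/20, 9/20, 1/10, 11/20, 7/20] . pi = 0
  [3/20, -17/20, 1/20, 1/10, 2/5] . pi = 0
  [1/20, 3/20, -7/20, 1/5, 1/10] . pi = 0
  [1/4, 1/5, 3/20, -9/10, 1/10] . pi = 0
  [1, 1, 1, 1, 1] . pi = 1

Solving yields:
  pi_0 = 599/1581
  pi_1 = 922/6851
  pi_2 = 4841/20553
  pi_3 = 3742/20553
  pi_4 = 109/1581

Verification (pi * P):
  599/1581*9/20 + 922/6851*9/20 + 4841/20553*1/10 + 3742/20553*11/20 + 109/1581*7/20 = 599/1581 = pi_0  (ok)
  599/1581*3/20 + 922/6851*3/20 + 4841/20553*1/20 + 3742/20553*1/10 + 109/1581*2/5 = 922/6851 = pi_1  (ok)
  599/1581*1/20 + 922/6851*3/20 + 4841/20553*13/20 + 3742/20553*1/5 + 109/1581*1/10 = 4841/20553 = pi_2  (ok)
  599/1581*1/4 + 922/6851*1/5 + 4841/20553*3/20 + 3742/20553*1/10 + 109/1581*1/10 = 3742/20553 = pi_3  (ok)
  599/1581*1/10 + 922/6851*1/20 + 4841/20553*1/20 + 3742/20553*1/20 + 109/1581*1/20 = 109/1581 = pi_4  (ok)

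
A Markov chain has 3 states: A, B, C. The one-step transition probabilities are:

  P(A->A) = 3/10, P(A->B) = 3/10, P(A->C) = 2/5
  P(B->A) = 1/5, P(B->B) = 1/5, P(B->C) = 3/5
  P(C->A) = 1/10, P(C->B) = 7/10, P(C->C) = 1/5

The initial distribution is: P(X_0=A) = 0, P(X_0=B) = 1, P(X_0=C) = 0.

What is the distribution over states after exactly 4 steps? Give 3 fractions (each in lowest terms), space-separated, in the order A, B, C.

Answer: 109/625 274/625 242/625

Derivation:
Propagating the distribution step by step (d_{t+1} = d_t * P):
d_0 = (A=0, B=1, C=0)
  d_1[A] = 0*3/10 + 1*1/5 + 0*1/10 = 1/5
  d_1[B] = 0*3/10 + 1*1/5 + 0*7/10 = 1/5
  d_1[C] = 0*2/5 + 1*3/5 + 0*1/5 = 3/5
d_1 = (A=1/5, B=1/5, C=3/5)
  d_2[A] = 1/5*3/10 + 1/5*1/5 + 3/5*1/10 = 4/25
  d_2[B] = 1/5*3/10 + 1/5*1/5 + 3/5*7/10 = 13/25
  d_2[C] = 1/5*2/5 + 1/5*3/5 + 3/5*1/5 = 8/25
d_2 = (A=4/25, B=13/25, C=8/25)
  d_3[A] = 4/25*3/10 + 13/25*1/5 + 8/25*1/10 = 23/125
  d_3[B] = 4/25*3/10 + 13/25*1/5 + 8/25*7/10 = 47/125
  d_3[C] = 4/25*2/5 + 13/25*3/5 + 8/25*1/5 = 11/25
d_3 = (A=23/125, B=47/125, C=11/25)
  d_4[A] = 23/125*3/10 + 47/125*1/5 + 11/25*1/10 = 109/625
  d_4[B] = 23/125*3/10 + 47/125*1/5 + 11/25*7/10 = 274/625
  d_4[C] = 23/125*2/5 + 47/125*3/5 + 11/25*1/5 = 242/625
d_4 = (A=109/625, B=274/625, C=242/625)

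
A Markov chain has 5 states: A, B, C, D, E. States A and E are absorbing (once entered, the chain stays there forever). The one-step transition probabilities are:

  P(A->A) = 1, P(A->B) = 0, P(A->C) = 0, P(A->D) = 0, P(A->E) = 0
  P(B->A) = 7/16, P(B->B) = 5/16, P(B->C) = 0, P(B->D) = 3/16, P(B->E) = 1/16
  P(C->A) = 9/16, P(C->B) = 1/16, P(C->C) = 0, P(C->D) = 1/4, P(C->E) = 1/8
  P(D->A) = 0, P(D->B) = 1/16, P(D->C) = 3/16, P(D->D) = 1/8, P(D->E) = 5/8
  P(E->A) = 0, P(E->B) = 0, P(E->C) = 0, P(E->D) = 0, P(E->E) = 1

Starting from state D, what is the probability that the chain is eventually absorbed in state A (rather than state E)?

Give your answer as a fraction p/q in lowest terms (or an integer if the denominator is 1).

Let a_i = P(absorbed in A | start in state i).
Boundary conditions: a_A = 1, a_E = 0.
For each transient state i, a_i = sum_j P(i->j) * a_j:
  a_B = 7/16*a_A + 5/16*a_B + 0*a_C + 3/16*a_D + 1/16*a_E
  a_C = 9/16*a_A + 1/16*a_B + 0*a_C + 1/4*a_D + 1/8*a_E
  a_D = 0*a_A + 1/16*a_B + 3/16*a_C + 1/8*a_D + 5/8*a_E

Substituting a_A = 1 and a_E = 0, rearrange to (I - Q) a = r where r[i] = P(i -> A):
  [11/16, 0, -3/16] . (a_B, a_C, a_D) = 7/16
  [-1/16, 1, -1/4] . (a_B, a_C, a_D) = 9/16
  [-1/16, -3/16, 7/8] . (a_B, a_C, a_D) = 0

Solving yields:
  a_B = 313/455
  a_C = 297/455
  a_D = 86/455

Starting state is D, so the absorption probability is a_D = 86/455.

Answer: 86/455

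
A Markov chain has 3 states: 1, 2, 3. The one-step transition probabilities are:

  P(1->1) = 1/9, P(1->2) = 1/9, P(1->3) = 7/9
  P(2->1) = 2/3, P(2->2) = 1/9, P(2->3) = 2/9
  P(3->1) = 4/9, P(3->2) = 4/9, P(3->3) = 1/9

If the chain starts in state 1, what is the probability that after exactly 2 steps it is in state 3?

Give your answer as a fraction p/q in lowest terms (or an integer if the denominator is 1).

Answer: 16/81

Derivation:
Computing P^2 by repeated multiplication:
P^1 =
  1: [1/9, 1/9, 7/9]
  2: [2/3, 1/9, 2/9]
  3: [4/9, 4/9, 1/9]
P^2 =
  1: [35/81, 10/27, 16/81]
  2: [20/81, 5/27, 46/81]
  3: [32/81, 4/27, 37/81]

(P^2)[1 -> 3] = 16/81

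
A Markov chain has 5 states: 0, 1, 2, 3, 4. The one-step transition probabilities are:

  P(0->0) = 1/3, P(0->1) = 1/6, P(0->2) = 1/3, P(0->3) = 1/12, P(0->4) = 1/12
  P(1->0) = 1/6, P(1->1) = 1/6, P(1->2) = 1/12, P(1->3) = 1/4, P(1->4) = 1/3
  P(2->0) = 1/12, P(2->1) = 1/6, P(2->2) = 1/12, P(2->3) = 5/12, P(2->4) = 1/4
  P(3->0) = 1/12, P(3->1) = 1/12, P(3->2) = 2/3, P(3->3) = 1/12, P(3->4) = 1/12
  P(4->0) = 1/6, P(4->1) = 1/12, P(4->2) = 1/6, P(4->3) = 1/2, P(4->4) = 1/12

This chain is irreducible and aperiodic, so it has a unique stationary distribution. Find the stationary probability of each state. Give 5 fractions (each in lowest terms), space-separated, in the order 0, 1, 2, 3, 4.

The stationary distribution satisfies pi = pi * P, i.e.:
  pi_0 = 1/3*pi_0 + 1/6*pi_1 + 1/12*pi_2 + 1/12*pi_3 + 1/6*pi_4
  pi_1 = 1/6*pi_0 + 1/6*pi_1 + 1/6*pi_2 + 1/12*pi_3 + 1/12*pi_4
  pi_2 = 1/3*pi_0 + 1/12*pi_1 + 1/12*pi_2 + 2/3*pi_3 + 1/6*pi_4
  pi_3 = 1/12*pi_0 + 1/4*pi_1 + 5/12*pi_2 + 1/12*pi_3 + 1/2*pi_4
  pi_4 = 1/12*pi_0 + 1/3*pi_1 + 1/4*pi_2 + 1/12*pi_3 + 1/12*pi_4
with normalization: pi_0 + pi_1 + pi_2 + pi_3 + pi_4 = 1.

Using the first 4 balance equations plus normalization, the linear system A*pi = b is:
  [-2/3, 1/6, 1/12, 1/12, 1/6] . pi = 0
  [1/6, -5/6, 1/6, 1/12, 1/12] . pi = 0
  [1/3, 1/12, -11/12, 2/3, 1/6] . pi = 0
  [1/12, 1/4, 5/12, -11/12, 1/2] . pi = 0
  [1, 1, 1, 1, 1] . pi = 1

Solving yields:
  pi_0 = 1177/8181
  pi_1 = 1067/8181
  pi_2 = 793/2727
  pi_3 = 2213/8181
  pi_4 = 1345/8181

Verification (pi * P):
  1177/8181*1/3 + 1067/8181*1/6 + 793/2727*1/12 + 2213/8181*1/12 + 1345/8181*1/6 = 1177/8181 = pi_0  (ok)
  1177/8181*1/6 + 1067/8181*1/6 + 793/2727*1/6 + 2213/8181*1/12 + 1345/8181*1/12 = 1067/8181 = pi_1  (ok)
  1177/8181*1/3 + 1067/8181*1/12 + 793/2727*1/12 + 2213/8181*2/3 + 1345/8181*1/6 = 793/2727 = pi_2  (ok)
  1177/8181*1/12 + 1067/8181*1/4 + 793/2727*5/12 + 2213/8181*1/12 + 1345/8181*1/2 = 2213/8181 = pi_3  (ok)
  1177/8181*1/12 + 1067/8181*1/3 + 793/2727*1/4 + 2213/8181*1/12 + 1345/8181*1/12 = 1345/8181 = pi_4  (ok)

Answer: 1177/8181 1067/8181 793/2727 2213/8181 1345/8181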